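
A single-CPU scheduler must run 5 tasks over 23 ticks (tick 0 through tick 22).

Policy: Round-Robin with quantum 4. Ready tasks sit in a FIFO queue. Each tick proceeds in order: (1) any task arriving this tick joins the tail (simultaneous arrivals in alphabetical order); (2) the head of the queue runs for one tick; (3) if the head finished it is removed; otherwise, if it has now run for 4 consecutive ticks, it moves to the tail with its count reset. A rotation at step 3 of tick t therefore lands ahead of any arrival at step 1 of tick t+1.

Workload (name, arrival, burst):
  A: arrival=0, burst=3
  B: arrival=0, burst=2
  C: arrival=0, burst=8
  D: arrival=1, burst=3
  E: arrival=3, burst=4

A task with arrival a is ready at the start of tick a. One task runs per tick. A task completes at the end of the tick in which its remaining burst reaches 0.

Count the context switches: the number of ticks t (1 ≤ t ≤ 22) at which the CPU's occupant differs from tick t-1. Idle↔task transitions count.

t=0: queue=[A,B,C] q_used=0 → run A
t=1: queue=[A,B,C,D] q_used=1 → run A
t=2: queue=[A,B,C,D] q_used=2 → run A
t=3: queue=[B,C,D,E] q_used=0 → run B
t=4: queue=[B,C,D,E] q_used=1 → run B
t=5: queue=[C,D,E] q_used=0 → run C
t=6: queue=[C,D,E] q_used=1 → run C
t=7: queue=[C,D,E] q_used=2 → run C
t=8: queue=[C,D,E] q_used=3 → run C
t=9: queue=[D,E,C] q_used=0 → run D
t=10: queue=[D,E,C] q_used=1 → run D
t=11: queue=[D,E,C] q_used=2 → run D
t=12: queue=[E,C] q_used=0 → run E
t=13: queue=[E,C] q_used=1 → run E
t=14: queue=[E,C] q_used=2 → run E
t=15: queue=[E,C] q_used=3 → run E
t=16: queue=[C] q_used=0 → run C
t=17: queue=[C] q_used=1 → run C
t=18: queue=[C] q_used=2 → run C
t=19: queue=[C] q_used=3 → run C
t=20: (idle)
t=21: (idle)
t=22: (idle)

context switches = 6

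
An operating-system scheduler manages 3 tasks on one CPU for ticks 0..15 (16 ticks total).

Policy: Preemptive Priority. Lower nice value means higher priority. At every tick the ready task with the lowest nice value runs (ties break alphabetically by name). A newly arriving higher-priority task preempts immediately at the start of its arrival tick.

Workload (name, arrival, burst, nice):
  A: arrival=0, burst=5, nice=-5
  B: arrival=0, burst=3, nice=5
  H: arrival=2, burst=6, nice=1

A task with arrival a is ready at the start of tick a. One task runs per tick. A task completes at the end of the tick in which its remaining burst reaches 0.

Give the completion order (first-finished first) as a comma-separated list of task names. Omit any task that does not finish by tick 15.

completion order = A, H, B

t=0: ready={A,B} → run A
t=1: ready={A,B} → run A
t=2: ready={A,B,H} → run A
t=3: ready={A,B,H} → run A
t=4: ready={A,B,H} → run A
t=5: ready={B,H} → run H
t=6: ready={B,H} → run H
t=7: ready={B,H} → run H
t=8: ready={B,H} → run H
t=9: ready={B,H} → run H
t=10: ready={B,H} → run H
t=11: ready={B} → run B
t=12: ready={B} → run B
t=13: ready={B} → run B
t=14: (idle)
t=15: (idle)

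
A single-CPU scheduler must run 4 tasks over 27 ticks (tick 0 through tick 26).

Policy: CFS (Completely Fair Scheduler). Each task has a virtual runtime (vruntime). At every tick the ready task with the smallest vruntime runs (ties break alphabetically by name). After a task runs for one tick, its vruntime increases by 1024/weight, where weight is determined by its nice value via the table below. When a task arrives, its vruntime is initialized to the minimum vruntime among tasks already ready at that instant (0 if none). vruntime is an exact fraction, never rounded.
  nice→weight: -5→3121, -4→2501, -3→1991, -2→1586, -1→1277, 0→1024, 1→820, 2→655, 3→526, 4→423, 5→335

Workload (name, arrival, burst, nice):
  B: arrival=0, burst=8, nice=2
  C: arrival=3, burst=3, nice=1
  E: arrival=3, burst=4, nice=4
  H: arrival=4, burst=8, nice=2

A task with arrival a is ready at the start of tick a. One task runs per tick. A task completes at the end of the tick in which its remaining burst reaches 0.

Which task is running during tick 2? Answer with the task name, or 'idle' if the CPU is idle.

t=0: vr[B=0] → run B
t=1: vr[B=1024/655] → run B
t=2: vr[B=2048/655] → run B
t=3: vr[B=3072/655 C=3072/655 E=3072/655] → run B
t=4: vr[B=4096/655 C=3072/655 E=3072/655 H=3072/655] → run C
t=5: vr[B=4096/655 C=159488/26855 E=3072/655 H=3072/655] → run E
t=6: vr[B=4096/655 C=159488/26855 E=1970176/277065 H=3072/655] → run H
t=7: vr[B=4096/655 C=159488/26855 E=1970176/277065 H=4096/655] → run C
t=8: vr[B=4096/655 C=193024/26855 E=1970176/277065 H=4096/655] → run B
t=9: vr[B=1024/131 C=193024/26855 E=1970176/277065 H=4096/655] → run H
t=10: vr[B=1024/131 C=193024/26855 E=1970176/277065 H=1024/131] → run E
t=11: vr[B=1024/131 C=193024/26855 E=2640896/277065 H=1024/131] → run C
t=12: vr[B=1024/131 E=2640896/277065 H=1024/131] → run B
t=13: vr[B=6144/655 E=2640896/277065 H=1024/131] → run H
t=14: vr[B=6144/655 E=2640896/277065 H=6144/655] → run B
t=15: vr[B=7168/655 E=2640896/277065 H=6144/655] → run H
t=16: vr[B=7168/655 E=2640896/277065 H=7168/655] → run E
t=17: vr[B=7168/655 E=1103872/92355 H=7168/655] → run B
t=18: vr[E=1103872/92355 H=7168/655] → run H
t=19: vr[E=1103872/92355 H=8192/655] → run E
t=20: vr[H=8192/655] → run H
t=21: vr[H=9216/655] → run H
t=22: vr[H=2048/131] → run H
t=23: (idle)
t=24: (idle)
t=25: (idle)
t=26: (idle)

running at tick 2 = B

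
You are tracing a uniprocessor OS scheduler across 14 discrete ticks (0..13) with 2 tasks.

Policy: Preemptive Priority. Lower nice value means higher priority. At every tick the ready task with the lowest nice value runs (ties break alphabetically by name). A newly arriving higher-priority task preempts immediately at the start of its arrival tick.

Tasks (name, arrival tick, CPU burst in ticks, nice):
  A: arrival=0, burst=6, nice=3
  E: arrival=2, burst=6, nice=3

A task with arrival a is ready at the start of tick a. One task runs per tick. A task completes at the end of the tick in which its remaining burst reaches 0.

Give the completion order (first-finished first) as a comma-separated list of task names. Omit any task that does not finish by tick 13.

completion order = A, E

t=0: ready={A} → run A
t=1: ready={A} → run A
t=2: ready={A,E} → run A
t=3: ready={A,E} → run A
t=4: ready={A,E} → run A
t=5: ready={A,E} → run A
t=6: ready={E} → run E
t=7: ready={E} → run E
t=8: ready={E} → run E
t=9: ready={E} → run E
t=10: ready={E} → run E
t=11: ready={E} → run E
t=12: (idle)
t=13: (idle)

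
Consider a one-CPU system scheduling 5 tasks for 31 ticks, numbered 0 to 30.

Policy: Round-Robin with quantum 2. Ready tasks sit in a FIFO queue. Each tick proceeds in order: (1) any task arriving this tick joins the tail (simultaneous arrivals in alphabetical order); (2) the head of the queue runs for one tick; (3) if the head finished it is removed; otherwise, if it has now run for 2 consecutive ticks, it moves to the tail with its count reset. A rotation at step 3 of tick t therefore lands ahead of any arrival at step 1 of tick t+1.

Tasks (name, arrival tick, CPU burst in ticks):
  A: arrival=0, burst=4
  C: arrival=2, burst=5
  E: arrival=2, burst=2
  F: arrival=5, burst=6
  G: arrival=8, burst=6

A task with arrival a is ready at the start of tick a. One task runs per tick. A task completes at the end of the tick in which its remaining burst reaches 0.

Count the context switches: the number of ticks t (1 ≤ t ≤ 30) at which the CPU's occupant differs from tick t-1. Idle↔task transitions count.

t=0: queue=[A] q_used=0 → run A
t=1: queue=[A] q_used=1 → run A
t=2: queue=[A,C,E] q_used=0 → run A
t=3: queue=[A,C,E] q_used=1 → run A
t=4: queue=[C,E] q_used=0 → run C
t=5: queue=[C,E,F] q_used=1 → run C
t=6: queue=[E,F,C] q_used=0 → run E
t=7: queue=[E,F,C] q_used=1 → run E
t=8: queue=[F,C,G] q_used=0 → run F
t=9: queue=[F,C,G] q_used=1 → run F
t=10: queue=[C,G,F] q_used=0 → run C
t=11: queue=[C,G,F] q_used=1 → run C
t=12: queue=[G,F,C] q_used=0 → run G
t=13: queue=[G,F,C] q_used=1 → run G
t=14: queue=[F,C,G] q_used=0 → run F
t=15: queue=[F,C,G] q_used=1 → run F
t=16: queue=[C,G,F] q_used=0 → run C
t=17: queue=[G,F] q_used=0 → run G
t=18: queue=[G,F] q_used=1 → run G
t=19: queue=[F,G] q_used=0 → run F
t=20: queue=[F,G] q_used=1 → run F
t=21: queue=[G] q_used=0 → run G
t=22: queue=[G] q_used=1 → run G
t=23: (idle)
t=24: (idle)
t=25: (idle)
t=26: (idle)
t=27: (idle)
t=28: (idle)
t=29: (idle)
t=30: (idle)

context switches = 11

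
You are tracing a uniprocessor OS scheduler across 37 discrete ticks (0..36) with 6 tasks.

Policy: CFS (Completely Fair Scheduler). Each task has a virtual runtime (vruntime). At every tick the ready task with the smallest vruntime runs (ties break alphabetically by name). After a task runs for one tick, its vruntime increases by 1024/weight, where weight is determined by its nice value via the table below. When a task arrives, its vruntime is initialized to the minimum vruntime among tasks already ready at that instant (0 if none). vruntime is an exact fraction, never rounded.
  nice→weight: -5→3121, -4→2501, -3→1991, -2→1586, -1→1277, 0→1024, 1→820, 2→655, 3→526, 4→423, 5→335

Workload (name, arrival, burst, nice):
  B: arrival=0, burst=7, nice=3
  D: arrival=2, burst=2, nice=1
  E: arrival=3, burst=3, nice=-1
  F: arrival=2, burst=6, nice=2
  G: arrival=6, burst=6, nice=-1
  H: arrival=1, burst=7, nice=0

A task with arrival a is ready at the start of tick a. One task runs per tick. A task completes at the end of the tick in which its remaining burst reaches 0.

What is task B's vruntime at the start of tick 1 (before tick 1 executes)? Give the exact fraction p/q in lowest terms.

vruntime(B, start of tick 1) = 512/263

t=0: vr[B=0] → run B
t=1: vr[B=512/263 H=512/263] → run B
t=2: vr[B=1024/263 D=512/263 F=512/263 H=512/263] → run D
t=3: vr[B=1024/263 D=172288/53915 E=512/263 F=512/263 H=512/263] → run E
t=4: vr[B=1024/263 D=172288/53915 E=923136/335851 F=512/263 H=512/263] → run F
t=5: vr[B=1024/263 D=172288/53915 E=923136/335851 F=604672/172265 H=512/263] → run H
t=6: vr[B=1024/263 D=172288/53915 E=923136/335851 F=604672/172265 G=923136/335851 H=775/263] → run E
t=7: vr[B=1024/263 D=172288/53915 E=1192448/335851 F=604672/172265 G=923136/335851 H=775/263] → run G
t=8: vr[B=1024/263 D=172288/53915 E=1192448/335851 F=604672/172265 G=1192448/335851 H=775/263] → run H
t=9: vr[B=1024/263 D=172288/53915 E=1192448/335851 F=604672/172265 G=1192448/335851 H=1038/263] → run D
t=10: vr[B=1024/263 E=1192448/335851 F=604672/172265 G=1192448/335851 H=1038/263] → run F
t=11: vr[B=1024/263 E=1192448/335851 F=873984/172265 G=1192448/335851 H=1038/263] → run E
t=12: vr[B=1024/263 F=873984/172265 G=1192448/335851 H=1038/263] → run G
t=13: vr[B=1024/263 F=873984/172265 G=1461760/335851 H=1038/263] → run B
t=14: vr[B=1536/263 F=873984/172265 G=1461760/335851 H=1038/263] → run H
t=15: vr[B=1536/263 F=873984/172265 G=1461760/335851 H=1301/263] → run G
t=16: vr[B=1536/263 F=873984/172265 G=1731072/335851 H=1301/263] → run H
t=17: vr[B=1536/263 F=873984/172265 G=1731072/335851 H=1564/263] → run F
t=18: vr[B=1536/263 F=1143296/172265 G=1731072/335851 H=1564/263] → run G
t=19: vr[B=1536/263 F=1143296/172265 G=2000384/335851 H=1564/263] → run B
t=20: vr[B=2048/263 F=1143296/172265 G=2000384/335851 H=1564/263] → run H
t=21: vr[B=2048/263 F=1143296/172265 G=2000384/335851 H=1827/263] → run G
t=22: vr[B=2048/263 F=1143296/172265 G=2269696/335851 H=1827/263] → run F
t=23: vr[B=2048/263 F=1412608/172265 G=2269696/335851 H=1827/263] → run G
t=24: vr[B=2048/263 F=1412608/172265 H=1827/263] → run H
t=25: vr[B=2048/263 F=1412608/172265 H=2090/263] → run B
t=26: vr[B=2560/263 F=1412608/172265 H=2090/263] → run H
t=27: vr[B=2560/263 F=1412608/172265] → run F
t=28: vr[B=2560/263 F=336384/34453] → run B
t=29: vr[B=3072/263 F=336384/34453] → run F
t=30: vr[B=3072/263] → run B
t=31: (idle)
t=32: (idle)
t=33: (idle)
t=34: (idle)
t=35: (idle)
t=36: (idle)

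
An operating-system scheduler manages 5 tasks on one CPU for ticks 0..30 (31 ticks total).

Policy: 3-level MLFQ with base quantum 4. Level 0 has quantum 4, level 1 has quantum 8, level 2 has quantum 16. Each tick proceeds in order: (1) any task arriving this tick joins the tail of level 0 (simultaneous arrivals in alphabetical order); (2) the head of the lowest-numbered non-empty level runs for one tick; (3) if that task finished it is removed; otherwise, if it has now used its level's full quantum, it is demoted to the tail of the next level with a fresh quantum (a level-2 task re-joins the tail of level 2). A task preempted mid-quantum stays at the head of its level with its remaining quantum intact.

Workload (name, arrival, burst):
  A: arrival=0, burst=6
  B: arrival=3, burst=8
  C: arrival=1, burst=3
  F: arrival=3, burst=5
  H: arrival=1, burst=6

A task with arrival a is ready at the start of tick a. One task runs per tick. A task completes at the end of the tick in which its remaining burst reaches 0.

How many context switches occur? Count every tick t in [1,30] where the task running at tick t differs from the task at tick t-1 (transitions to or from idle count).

context switches = 9

t=0: L0/L1/L2 = A/-/- → run A
t=1: L0/L1/L2 = ACH/-/- → run A
t=2: L0/L1/L2 = ACH/-/- → run A
t=3: L0/L1/L2 = ACHBF/-/- → run A
t=4: L0/L1/L2 = CHBF/A/- → run C
t=5: L0/L1/L2 = CHBF/A/- → run C
t=6: L0/L1/L2 = CHBF/A/- → run C
t=7: L0/L1/L2 = HBF/A/- → run H
t=8: L0/L1/L2 = HBF/A/- → run H
t=9: L0/L1/L2 = HBF/A/- → run H
t=10: L0/L1/L2 = HBF/A/- → run H
t=11: L0/L1/L2 = BF/AH/- → run B
t=12: L0/L1/L2 = BF/AH/- → run B
t=13: L0/L1/L2 = BF/AH/- → run B
t=14: L0/L1/L2 = BF/AH/- → run B
t=15: L0/L1/L2 = F/AHB/- → run F
t=16: L0/L1/L2 = F/AHB/- → run F
t=17: L0/L1/L2 = F/AHB/- → run F
t=18: L0/L1/L2 = F/AHB/- → run F
t=19: L0/L1/L2 = -/AHBF/- → run A
t=20: L0/L1/L2 = -/AHBF/- → run A
t=21: L0/L1/L2 = -/HBF/- → run H
t=22: L0/L1/L2 = -/HBF/- → run H
t=23: L0/L1/L2 = -/BF/- → run B
t=24: L0/L1/L2 = -/BF/- → run B
t=25: L0/L1/L2 = -/BF/- → run B
t=26: L0/L1/L2 = -/BF/- → run B
t=27: L0/L1/L2 = -/F/- → run F
t=28: (idle)
t=29: (idle)
t=30: (idle)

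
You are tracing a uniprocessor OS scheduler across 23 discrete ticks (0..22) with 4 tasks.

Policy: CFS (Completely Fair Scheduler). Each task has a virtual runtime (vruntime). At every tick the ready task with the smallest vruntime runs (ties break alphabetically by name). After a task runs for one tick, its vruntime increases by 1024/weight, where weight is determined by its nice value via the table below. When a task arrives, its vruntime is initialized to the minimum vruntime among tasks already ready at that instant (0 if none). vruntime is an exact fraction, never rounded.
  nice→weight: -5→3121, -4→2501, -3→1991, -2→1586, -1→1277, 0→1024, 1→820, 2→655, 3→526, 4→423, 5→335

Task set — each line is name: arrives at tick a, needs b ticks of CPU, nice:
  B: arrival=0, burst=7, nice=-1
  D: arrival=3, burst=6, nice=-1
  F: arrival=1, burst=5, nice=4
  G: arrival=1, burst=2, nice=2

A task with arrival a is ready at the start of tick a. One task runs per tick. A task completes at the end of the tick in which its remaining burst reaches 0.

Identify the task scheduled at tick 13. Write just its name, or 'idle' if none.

t=0: vr[B=0] → run B
t=1: vr[B=1024/1277 F=1024/1277 G=1024/1277] → run B
t=2: vr[B=2048/1277 F=1024/1277 G=1024/1277] → run F
t=3: vr[B=2048/1277 D=1024/1277 F=1740800/540171 G=1024/1277] → run D
t=4: vr[B=2048/1277 D=2048/1277 F=1740800/540171 G=1024/1277] → run G
t=5: vr[B=2048/1277 D=2048/1277 F=1740800/540171 G=1978368/836435] → run B
t=6: vr[B=3072/1277 D=2048/1277 F=1740800/540171 G=1978368/836435] → run D
t=7: vr[B=3072/1277 D=3072/1277 F=1740800/540171 G=1978368/836435] → run G
t=8: vr[B=3072/1277 D=3072/1277 F=1740800/540171] → run B
t=9: vr[B=4096/1277 D=3072/1277 F=1740800/540171] → run D
t=10: vr[B=4096/1277 D=4096/1277 F=1740800/540171] → run B
t=11: vr[B=5120/1277 D=4096/1277 F=1740800/540171] → run D
t=12: vr[B=5120/1277 D=5120/1277 F=1740800/540171] → run F
t=13: vr[B=5120/1277 D=5120/1277 F=3048448/540171] → run B
t=14: vr[B=6144/1277 D=5120/1277 F=3048448/540171] → run D
t=15: vr[B=6144/1277 D=6144/1277 F=3048448/540171] → run B
t=16: vr[D=6144/1277 F=3048448/540171] → run D
t=17: vr[F=3048448/540171] → run F
t=18: vr[F=1452032/180057] → run F
t=19: vr[F=5663744/540171] → run F
t=20: (idle)
t=21: (idle)
t=22: (idle)

running at tick 13 = B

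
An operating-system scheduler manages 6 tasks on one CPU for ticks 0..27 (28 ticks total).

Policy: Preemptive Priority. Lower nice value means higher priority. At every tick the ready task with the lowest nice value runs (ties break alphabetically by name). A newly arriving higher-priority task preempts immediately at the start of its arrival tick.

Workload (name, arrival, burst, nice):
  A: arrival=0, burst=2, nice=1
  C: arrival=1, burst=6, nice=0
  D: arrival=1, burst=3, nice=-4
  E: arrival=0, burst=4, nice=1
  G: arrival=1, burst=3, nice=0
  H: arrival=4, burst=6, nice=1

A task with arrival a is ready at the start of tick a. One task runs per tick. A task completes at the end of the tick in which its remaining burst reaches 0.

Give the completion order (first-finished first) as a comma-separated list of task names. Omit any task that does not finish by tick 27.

completion order = D, C, G, A, E, H

t=0: ready={A,E} → run A
t=1: ready={A,C,D,E,G} → run D
t=2: ready={A,C,D,E,G} → run D
t=3: ready={A,C,D,E,G} → run D
t=4: ready={A,C,E,G,H} → run C
t=5: ready={A,C,E,G,H} → run C
t=6: ready={A,C,E,G,H} → run C
t=7: ready={A,C,E,G,H} → run C
t=8: ready={A,C,E,G,H} → run C
t=9: ready={A,C,E,G,H} → run C
t=10: ready={A,E,G,H} → run G
t=11: ready={A,E,G,H} → run G
t=12: ready={A,E,G,H} → run G
t=13: ready={A,E,H} → run A
t=14: ready={E,H} → run E
t=15: ready={E,H} → run E
t=16: ready={E,H} → run E
t=17: ready={E,H} → run E
t=18: ready={H} → run H
t=19: ready={H} → run H
t=20: ready={H} → run H
t=21: ready={H} → run H
t=22: ready={H} → run H
t=23: ready={H} → run H
t=24: (idle)
t=25: (idle)
t=26: (idle)
t=27: (idle)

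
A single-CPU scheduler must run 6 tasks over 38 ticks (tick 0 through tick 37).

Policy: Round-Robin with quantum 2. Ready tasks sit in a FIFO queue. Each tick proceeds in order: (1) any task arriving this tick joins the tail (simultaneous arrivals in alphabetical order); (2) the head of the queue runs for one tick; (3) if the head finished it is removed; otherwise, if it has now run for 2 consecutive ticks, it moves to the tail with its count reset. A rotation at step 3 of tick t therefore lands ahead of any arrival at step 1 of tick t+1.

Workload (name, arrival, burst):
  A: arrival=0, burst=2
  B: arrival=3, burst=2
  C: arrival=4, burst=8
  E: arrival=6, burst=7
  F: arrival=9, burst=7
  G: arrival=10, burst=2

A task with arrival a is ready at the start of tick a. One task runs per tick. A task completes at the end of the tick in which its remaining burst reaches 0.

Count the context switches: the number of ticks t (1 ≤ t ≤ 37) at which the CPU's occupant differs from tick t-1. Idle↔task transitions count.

context switches = 15

t=0: queue=[A] q_used=0 → run A
t=1: queue=[A] q_used=1 → run A
t=2: (idle)
t=3: queue=[B] q_used=0 → run B
t=4: queue=[B,C] q_used=1 → run B
t=5: queue=[C] q_used=0 → run C
t=6: queue=[C,E] q_used=1 → run C
t=7: queue=[E,C] q_used=0 → run E
t=8: queue=[E,C] q_used=1 → run E
t=9: queue=[C,E,F] q_used=0 → run C
t=10: queue=[C,E,F,G] q_used=1 → run C
t=11: queue=[E,F,G,C] q_used=0 → run E
t=12: queue=[E,F,G,C] q_used=1 → run E
t=13: queue=[F,G,C,E] q_used=0 → run F
t=14: queue=[F,G,C,E] q_used=1 → run F
t=15: queue=[G,C,E,F] q_used=0 → run G
t=16: queue=[G,C,E,F] q_used=1 → run G
t=17: queue=[C,E,F] q_used=0 → run C
t=18: queue=[C,E,F] q_used=1 → run C
t=19: queue=[E,F,C] q_used=0 → run E
t=20: queue=[E,F,C] q_used=1 → run E
t=21: queue=[F,C,E] q_used=0 → run F
t=22: queue=[F,C,E] q_used=1 → run F
t=23: queue=[C,E,F] q_used=0 → run C
t=24: queue=[C,E,F] q_used=1 → run C
t=25: queue=[E,F] q_used=0 → run E
t=26: queue=[F] q_used=0 → run F
t=27: queue=[F] q_used=1 → run F
t=28: queue=[F] q_used=0 → run F
t=29: (idle)
t=30: (idle)
t=31: (idle)
t=32: (idle)
t=33: (idle)
t=34: (idle)
t=35: (idle)
t=36: (idle)
t=37: (idle)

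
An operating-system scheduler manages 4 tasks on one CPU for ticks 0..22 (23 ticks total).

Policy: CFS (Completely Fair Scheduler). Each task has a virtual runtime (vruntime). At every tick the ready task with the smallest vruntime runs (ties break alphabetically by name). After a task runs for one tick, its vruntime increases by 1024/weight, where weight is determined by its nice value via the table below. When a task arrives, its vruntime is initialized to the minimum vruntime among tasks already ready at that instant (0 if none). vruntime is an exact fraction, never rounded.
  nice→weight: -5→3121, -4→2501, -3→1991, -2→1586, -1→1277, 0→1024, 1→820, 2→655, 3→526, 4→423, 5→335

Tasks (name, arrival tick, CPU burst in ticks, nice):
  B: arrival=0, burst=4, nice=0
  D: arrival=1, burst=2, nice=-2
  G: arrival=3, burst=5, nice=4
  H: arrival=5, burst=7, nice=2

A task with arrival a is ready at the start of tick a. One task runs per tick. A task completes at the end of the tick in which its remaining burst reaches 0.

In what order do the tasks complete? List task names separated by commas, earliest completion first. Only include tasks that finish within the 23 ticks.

t=0: vr[B=0] → run B
t=1: vr[B=1 D=1] → run B
t=2: vr[B=2 D=1] → run D
t=3: vr[B=2 D=1305/793 G=1305/793] → run D
t=4: vr[B=2 G=1305/793] → run G
t=5: vr[B=2 G=1364047/335439 H=2] → run B
t=6: vr[B=3 G=1364047/335439 H=2] → run H
t=7: vr[B=3 G=1364047/335439 H=2334/655] → run B
t=8: vr[G=1364047/335439 H=2334/655] → run H
t=9: vr[G=1364047/335439 H=3358/655] → run G
t=10: vr[G=2176079/335439 H=3358/655] → run H
t=11: vr[G=2176079/335439 H=4382/655] → run G
t=12: vr[G=996037/111813 H=4382/655] → run H
t=13: vr[G=996037/111813 H=5406/655] → run H
t=14: vr[G=996037/111813 H=1286/131] → run G
t=15: vr[G=3800143/335439 H=1286/131] → run H
t=16: vr[G=3800143/335439 H=7454/655] → run G
t=17: vr[H=7454/655] → run H
t=18: (idle)
t=19: (idle)
t=20: (idle)
t=21: (idle)
t=22: (idle)

completion order = D, B, G, H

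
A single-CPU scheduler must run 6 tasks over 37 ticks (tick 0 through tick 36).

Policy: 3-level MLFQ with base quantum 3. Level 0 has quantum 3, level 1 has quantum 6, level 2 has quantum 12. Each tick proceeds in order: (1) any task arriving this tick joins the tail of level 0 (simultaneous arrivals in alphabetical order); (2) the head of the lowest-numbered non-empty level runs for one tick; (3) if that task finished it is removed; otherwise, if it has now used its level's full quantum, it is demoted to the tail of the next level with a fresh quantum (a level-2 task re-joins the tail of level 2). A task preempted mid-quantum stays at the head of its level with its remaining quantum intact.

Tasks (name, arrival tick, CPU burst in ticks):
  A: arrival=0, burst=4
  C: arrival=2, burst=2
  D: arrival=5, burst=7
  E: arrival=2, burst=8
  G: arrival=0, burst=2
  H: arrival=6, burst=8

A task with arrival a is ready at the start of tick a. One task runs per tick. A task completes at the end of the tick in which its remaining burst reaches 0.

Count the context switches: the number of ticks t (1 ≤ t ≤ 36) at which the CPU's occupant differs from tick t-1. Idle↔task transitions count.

context switches = 10

t=0: L0/L1/L2 = AG/-/- → run A
t=1: L0/L1/L2 = AG/-/- → run A
t=2: L0/L1/L2 = AGCE/-/- → run A
t=3: L0/L1/L2 = GCE/A/- → run G
t=4: L0/L1/L2 = GCE/A/- → run G
t=5: L0/L1/L2 = CED/A/- → run C
t=6: L0/L1/L2 = CEDH/A/- → run C
t=7: L0/L1/L2 = EDH/A/- → run E
t=8: L0/L1/L2 = EDH/A/- → run E
t=9: L0/L1/L2 = EDH/A/- → run E
t=10: L0/L1/L2 = DH/AE/- → run D
t=11: L0/L1/L2 = DH/AE/- → run D
t=12: L0/L1/L2 = DH/AE/- → run D
t=13: L0/L1/L2 = H/AED/- → run H
t=14: L0/L1/L2 = H/AED/- → run H
t=15: L0/L1/L2 = H/AED/- → run H
t=16: L0/L1/L2 = -/AEDH/- → run A
t=17: L0/L1/L2 = -/EDH/- → run E
t=18: L0/L1/L2 = -/EDH/- → run E
t=19: L0/L1/L2 = -/EDH/- → run E
t=20: L0/L1/L2 = -/EDH/- → run E
t=21: L0/L1/L2 = -/EDH/- → run E
t=22: L0/L1/L2 = -/DH/- → run D
t=23: L0/L1/L2 = -/DH/- → run D
t=24: L0/L1/L2 = -/DH/- → run D
t=25: L0/L1/L2 = -/DH/- → run D
t=26: L0/L1/L2 = -/H/- → run H
t=27: L0/L1/L2 = -/H/- → run H
t=28: L0/L1/L2 = -/H/- → run H
t=29: L0/L1/L2 = -/H/- → run H
t=30: L0/L1/L2 = -/H/- → run H
t=31: (idle)
t=32: (idle)
t=33: (idle)
t=34: (idle)
t=35: (idle)
t=36: (idle)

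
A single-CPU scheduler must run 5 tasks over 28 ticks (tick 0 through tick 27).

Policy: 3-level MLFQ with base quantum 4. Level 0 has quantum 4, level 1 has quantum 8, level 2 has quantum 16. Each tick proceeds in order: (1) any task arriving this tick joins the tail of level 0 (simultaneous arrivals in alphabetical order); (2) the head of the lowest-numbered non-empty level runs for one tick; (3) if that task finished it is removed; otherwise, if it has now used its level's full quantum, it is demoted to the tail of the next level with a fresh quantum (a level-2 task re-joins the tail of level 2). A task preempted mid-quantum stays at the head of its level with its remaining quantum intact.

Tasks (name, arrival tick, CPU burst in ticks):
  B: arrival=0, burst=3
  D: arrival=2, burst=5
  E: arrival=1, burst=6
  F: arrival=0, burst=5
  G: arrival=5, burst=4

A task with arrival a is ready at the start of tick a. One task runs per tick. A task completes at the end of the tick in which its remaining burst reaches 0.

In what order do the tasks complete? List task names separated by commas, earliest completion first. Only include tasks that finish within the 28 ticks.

completion order = B, G, F, E, D

t=0: L0/L1/L2 = BF/-/- → run B
t=1: L0/L1/L2 = BFE/-/- → run B
t=2: L0/L1/L2 = BFED/-/- → run B
t=3: L0/L1/L2 = FED/-/- → run F
t=4: L0/L1/L2 = FED/-/- → run F
t=5: L0/L1/L2 = FEDG/-/- → run F
t=6: L0/L1/L2 = FEDG/-/- → run F
t=7: L0/L1/L2 = EDG/F/- → run E
t=8: L0/L1/L2 = EDG/F/- → run E
t=9: L0/L1/L2 = EDG/F/- → run E
t=10: L0/L1/L2 = EDG/F/- → run E
t=11: L0/L1/L2 = DG/FE/- → run D
t=12: L0/L1/L2 = DG/FE/- → run D
t=13: L0/L1/L2 = DG/FE/- → run D
t=14: L0/L1/L2 = DG/FE/- → run D
t=15: L0/L1/L2 = G/FED/- → run G
t=16: L0/L1/L2 = G/FED/- → run G
t=17: L0/L1/L2 = G/FED/- → run G
t=18: L0/L1/L2 = G/FED/- → run G
t=19: L0/L1/L2 = -/FED/- → run F
t=20: L0/L1/L2 = -/ED/- → run E
t=21: L0/L1/L2 = -/ED/- → run E
t=22: L0/L1/L2 = -/D/- → run D
t=23: (idle)
t=24: (idle)
t=25: (idle)
t=26: (idle)
t=27: (idle)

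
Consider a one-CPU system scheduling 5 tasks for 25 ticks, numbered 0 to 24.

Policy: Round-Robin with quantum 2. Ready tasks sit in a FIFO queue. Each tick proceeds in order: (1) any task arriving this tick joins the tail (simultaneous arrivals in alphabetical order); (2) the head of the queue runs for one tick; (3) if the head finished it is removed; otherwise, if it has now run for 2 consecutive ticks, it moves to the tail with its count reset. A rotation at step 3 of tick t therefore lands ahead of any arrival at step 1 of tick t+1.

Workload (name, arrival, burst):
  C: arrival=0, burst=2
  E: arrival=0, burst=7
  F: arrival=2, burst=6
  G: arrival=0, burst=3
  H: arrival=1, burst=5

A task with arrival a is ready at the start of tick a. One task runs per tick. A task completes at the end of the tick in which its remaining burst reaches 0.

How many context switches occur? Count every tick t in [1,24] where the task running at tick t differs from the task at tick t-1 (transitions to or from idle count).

t=0: queue=[C,E,G] q_used=0 → run C
t=1: queue=[C,E,G,H] q_used=1 → run C
t=2: queue=[E,G,H,F] q_used=0 → run E
t=3: queue=[E,G,H,F] q_used=1 → run E
t=4: queue=[G,H,F,E] q_used=0 → run G
t=5: queue=[G,H,F,E] q_used=1 → run G
t=6: queue=[H,F,E,G] q_used=0 → run H
t=7: queue=[H,F,E,G] q_used=1 → run H
t=8: queue=[F,E,G,H] q_used=0 → run F
t=9: queue=[F,E,G,H] q_used=1 → run F
t=10: queue=[E,G,H,F] q_used=0 → run E
t=11: queue=[E,G,H,F] q_used=1 → run E
t=12: queue=[G,H,F,E] q_used=0 → run G
t=13: queue=[H,F,E] q_used=0 → run H
t=14: queue=[H,F,E] q_used=1 → run H
t=15: queue=[F,E,H] q_used=0 → run F
t=16: queue=[F,E,H] q_used=1 → run F
t=17: queue=[E,H,F] q_used=0 → run E
t=18: queue=[E,H,F] q_used=1 → run E
t=19: queue=[H,F,E] q_used=0 → run H
t=20: queue=[F,E] q_used=0 → run F
t=21: queue=[F,E] q_used=1 → run F
t=22: queue=[E] q_used=0 → run E
t=23: (idle)
t=24: (idle)

context switches = 13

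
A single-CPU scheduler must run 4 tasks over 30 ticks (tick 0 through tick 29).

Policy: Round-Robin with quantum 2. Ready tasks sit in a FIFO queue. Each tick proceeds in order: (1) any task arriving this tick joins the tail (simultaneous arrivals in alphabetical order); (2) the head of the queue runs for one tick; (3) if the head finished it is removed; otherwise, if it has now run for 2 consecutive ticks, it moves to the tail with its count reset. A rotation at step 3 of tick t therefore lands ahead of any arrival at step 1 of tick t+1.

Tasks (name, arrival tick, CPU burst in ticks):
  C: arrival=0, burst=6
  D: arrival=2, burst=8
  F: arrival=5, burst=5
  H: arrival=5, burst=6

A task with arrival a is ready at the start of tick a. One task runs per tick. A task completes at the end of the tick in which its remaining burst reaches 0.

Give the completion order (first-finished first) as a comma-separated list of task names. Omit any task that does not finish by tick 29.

t=0: queue=[C] q_used=0 → run C
t=1: queue=[C] q_used=1 → run C
t=2: queue=[C,D] q_used=0 → run C
t=3: queue=[C,D] q_used=1 → run C
t=4: queue=[D,C] q_used=0 → run D
t=5: queue=[D,C,F,H] q_used=1 → run D
t=6: queue=[C,F,H,D] q_used=0 → run C
t=7: queue=[C,F,H,D] q_used=1 → run C
t=8: queue=[F,H,D] q_used=0 → run F
t=9: queue=[F,H,D] q_used=1 → run F
t=10: queue=[H,D,F] q_used=0 → run H
t=11: queue=[H,D,F] q_used=1 → run H
t=12: queue=[D,F,H] q_used=0 → run D
t=13: queue=[D,F,H] q_used=1 → run D
t=14: queue=[F,H,D] q_used=0 → run F
t=15: queue=[F,H,D] q_used=1 → run F
t=16: queue=[H,D,F] q_used=0 → run H
t=17: queue=[H,D,F] q_used=1 → run H
t=18: queue=[D,F,H] q_used=0 → run D
t=19: queue=[D,F,H] q_used=1 → run D
t=20: queue=[F,H,D] q_used=0 → run F
t=21: queue=[H,D] q_used=0 → run H
t=22: queue=[H,D] q_used=1 → run H
t=23: queue=[D] q_used=0 → run D
t=24: queue=[D] q_used=1 → run D
t=25: (idle)
t=26: (idle)
t=27: (idle)
t=28: (idle)
t=29: (idle)

completion order = C, F, H, D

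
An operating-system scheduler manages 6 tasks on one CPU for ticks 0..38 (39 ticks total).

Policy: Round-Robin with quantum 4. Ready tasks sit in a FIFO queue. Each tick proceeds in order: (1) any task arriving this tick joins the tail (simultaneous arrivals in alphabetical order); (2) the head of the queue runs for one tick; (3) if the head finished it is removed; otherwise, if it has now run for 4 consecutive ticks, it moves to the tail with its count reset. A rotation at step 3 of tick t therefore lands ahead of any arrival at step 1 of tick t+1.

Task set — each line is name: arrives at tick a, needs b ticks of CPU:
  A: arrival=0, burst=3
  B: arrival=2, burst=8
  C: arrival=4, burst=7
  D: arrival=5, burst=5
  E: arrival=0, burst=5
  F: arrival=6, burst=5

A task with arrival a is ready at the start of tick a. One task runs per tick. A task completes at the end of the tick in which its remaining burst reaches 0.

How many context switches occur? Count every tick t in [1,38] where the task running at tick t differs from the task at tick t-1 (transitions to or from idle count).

context switches = 11

t=0: queue=[A,E] q_used=0 → run A
t=1: queue=[A,E] q_used=1 → run A
t=2: queue=[A,E,B] q_used=2 → run A
t=3: queue=[E,B] q_used=0 → run E
t=4: queue=[E,B,C] q_used=1 → run E
t=5: queue=[E,B,C,D] q_used=2 → run E
t=6: queue=[E,B,C,D,F] q_used=3 → run E
t=7: queue=[B,C,D,F,E] q_used=0 → run B
t=8: queue=[B,C,D,F,E] q_used=1 → run B
t=9: queue=[B,C,D,F,E] q_used=2 → run B
t=10: queue=[B,C,D,F,E] q_used=3 → run B
t=11: queue=[C,D,F,E,B] q_used=0 → run C
t=12: queue=[C,D,F,E,B] q_used=1 → run C
t=13: queue=[C,D,F,E,B] q_used=2 → run C
t=14: queue=[C,D,F,E,B] q_used=3 → run C
t=15: queue=[D,F,E,B,C] q_used=0 → run D
t=16: queue=[D,F,E,B,C] q_used=1 → run D
t=17: queue=[D,F,E,B,C] q_used=2 → run D
t=18: queue=[D,F,E,B,C] q_used=3 → run D
t=19: queue=[F,E,B,C,D] q_used=0 → run F
t=20: queue=[F,E,B,C,D] q_used=1 → run F
t=21: queue=[F,E,B,C,D] q_used=2 → run F
t=22: queue=[F,E,B,C,D] q_used=3 → run F
t=23: queue=[E,B,C,D,F] q_used=0 → run E
t=24: queue=[B,C,D,F] q_used=0 → run B
t=25: queue=[B,C,D,F] q_used=1 → run B
t=26: queue=[B,C,D,F] q_used=2 → run B
t=27: queue=[B,C,D,F] q_used=3 → run B
t=28: queue=[C,D,F] q_used=0 → run C
t=29: queue=[C,D,F] q_used=1 → run C
t=30: queue=[C,D,F] q_used=2 → run C
t=31: queue=[D,F] q_used=0 → run D
t=32: queue=[F] q_used=0 → run F
t=33: (idle)
t=34: (idle)
t=35: (idle)
t=36: (idle)
t=37: (idle)
t=38: (idle)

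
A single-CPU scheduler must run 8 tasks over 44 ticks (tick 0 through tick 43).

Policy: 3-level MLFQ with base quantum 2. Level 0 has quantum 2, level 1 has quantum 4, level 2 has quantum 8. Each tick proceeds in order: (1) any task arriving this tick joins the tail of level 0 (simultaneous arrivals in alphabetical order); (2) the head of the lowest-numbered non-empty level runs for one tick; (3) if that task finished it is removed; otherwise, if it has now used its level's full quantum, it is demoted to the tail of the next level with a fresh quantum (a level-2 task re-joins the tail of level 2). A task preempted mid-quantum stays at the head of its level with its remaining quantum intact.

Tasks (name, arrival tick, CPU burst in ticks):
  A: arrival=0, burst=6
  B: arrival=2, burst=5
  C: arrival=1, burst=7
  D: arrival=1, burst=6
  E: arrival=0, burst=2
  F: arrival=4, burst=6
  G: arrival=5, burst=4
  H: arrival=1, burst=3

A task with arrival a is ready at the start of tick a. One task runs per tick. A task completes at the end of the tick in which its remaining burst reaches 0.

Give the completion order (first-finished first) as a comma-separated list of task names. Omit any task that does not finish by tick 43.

completion order = E, A, D, H, B, F, G, C

t=0: L0/L1/L2 = AE/-/- → run A
t=1: L0/L1/L2 = AECDH/-/- → run A
t=2: L0/L1/L2 = ECDHB/A/- → run E
t=3: L0/L1/L2 = ECDHB/A/- → run E
t=4: L0/L1/L2 = CDHBF/A/- → run C
t=5: L0/L1/L2 = CDHBFG/A/- → run C
t=6: L0/L1/L2 = DHBFG/AC/- → run D
t=7: L0/L1/L2 = DHBFG/AC/- → run D
t=8: L0/L1/L2 = HBFG/ACD/- → run H
t=9: L0/L1/L2 = HBFG/ACD/- → run H
t=10: L0/L1/L2 = BFG/ACDH/- → run B
t=11: L0/L1/L2 = BFG/ACDH/- → run B
t=12: L0/L1/L2 = FG/ACDHB/- → run F
t=13: L0/L1/L2 = FG/ACDHB/- → run F
t=14: L0/L1/L2 = G/ACDHBF/- → run G
t=15: L0/L1/L2 = G/ACDHBF/- → run G
t=16: L0/L1/L2 = -/ACDHBFG/- → run A
t=17: L0/L1/L2 = -/ACDHBFG/- → run A
t=18: L0/L1/L2 = -/ACDHBFG/- → run A
t=19: L0/L1/L2 = -/ACDHBFG/- → run A
t=20: L0/L1/L2 = -/CDHBFG/- → run C
t=21: L0/L1/L2 = -/CDHBFG/- → run C
t=22: L0/L1/L2 = -/CDHBFG/- → run C
t=23: L0/L1/L2 = -/CDHBFG/- → run C
t=24: L0/L1/L2 = -/DHBFG/C → run D
t=25: L0/L1/L2 = -/DHBFG/C → run D
t=26: L0/L1/L2 = -/DHBFG/C → run D
t=27: L0/L1/L2 = -/DHBFG/C → run D
t=28: L0/L1/L2 = -/HBFG/C → run H
t=29: L0/L1/L2 = -/BFG/C → run B
t=30: L0/L1/L2 = -/BFG/C → run B
t=31: L0/L1/L2 = -/BFG/C → run B
t=32: L0/L1/L2 = -/FG/C → run F
t=33: L0/L1/L2 = -/FG/C → run F
t=34: L0/L1/L2 = -/FG/C → run F
t=35: L0/L1/L2 = -/FG/C → run F
t=36: L0/L1/L2 = -/G/C → run G
t=37: L0/L1/L2 = -/G/C → run G
t=38: L0/L1/L2 = -/-/C → run C
t=39: (idle)
t=40: (idle)
t=41: (idle)
t=42: (idle)
t=43: (idle)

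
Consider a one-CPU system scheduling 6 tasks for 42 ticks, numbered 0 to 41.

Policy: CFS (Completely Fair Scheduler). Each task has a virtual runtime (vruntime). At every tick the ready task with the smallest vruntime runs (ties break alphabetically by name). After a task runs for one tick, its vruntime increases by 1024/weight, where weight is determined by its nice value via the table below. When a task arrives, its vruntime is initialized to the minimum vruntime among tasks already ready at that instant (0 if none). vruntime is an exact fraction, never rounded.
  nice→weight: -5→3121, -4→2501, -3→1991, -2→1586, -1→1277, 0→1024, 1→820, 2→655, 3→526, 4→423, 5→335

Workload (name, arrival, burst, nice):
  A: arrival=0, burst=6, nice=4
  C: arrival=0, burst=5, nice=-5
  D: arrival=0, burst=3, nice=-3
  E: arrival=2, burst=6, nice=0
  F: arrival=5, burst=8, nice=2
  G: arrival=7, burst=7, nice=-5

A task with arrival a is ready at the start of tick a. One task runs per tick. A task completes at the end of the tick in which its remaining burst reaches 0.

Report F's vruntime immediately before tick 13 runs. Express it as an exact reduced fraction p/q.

t=0: vr[A=0 C=0 D=0] → run A
t=1: vr[A=1024/423 C=0 D=0] → run C
t=2: vr[A=1024/423 C=1024/3121 D=0 E=0] → run D
t=3: vr[A=1024/423 C=1024/3121 D=1024/1991 E=0] → run E
t=4: vr[A=1024/423 C=1024/3121 D=1024/1991 E=1] → run C
t=5: vr[A=1024/423 C=2048/3121 D=1024/1991 E=1 F=1024/1991] → run D
t=6: vr[A=1024/423 C=2048/3121 D=2048/1991 E=1 F=1024/1991] → run F
t=7: vr[A=1024/423 C=2048/3121 D=2048/1991 E=1 F=2709504/1304105 G=2048/3121] → run C
t=8: vr[A=1024/423 C=3072/3121 D=2048/1991 E=1 F=2709504/1304105 G=2048/3121] → run G
t=9: vr[A=1024/423 C=3072/3121 D=2048/1991 E=1 F=2709504/1304105 G=3072/3121] → run C
t=10: vr[A=1024/423 C=4096/3121 D=2048/1991 E=1 F=2709504/1304105 G=3072/3121] → run G
t=11: vr[A=1024/423 C=4096/3121 D=2048/1991 E=1 F=2709504/1304105 G=4096/3121] → run E
t=12: vr[A=1024/423 C=4096/3121 D=2048/1991 E=2 F=2709504/1304105 G=4096/3121] → run D
t=13: vr[A=1024/423 C=4096/3121 E=2 F=2709504/1304105 G=4096/3121] → run C
t=14: vr[A=1024/423 E=2 F=2709504/1304105 G=4096/3121] → run G
t=15: vr[A=1024/423 E=2 F=2709504/1304105 G=5120/3121] → run G
t=16: vr[A=1024/423 E=2 F=2709504/1304105 G=6144/3121] → run G
t=17: vr[A=1024/423 E=2 F=2709504/1304105 G=7168/3121] → run E
t=18: vr[A=1024/423 E=3 F=2709504/1304105 G=7168/3121] → run F
t=19: vr[A=1024/423 E=3 F=4748288/1304105 G=7168/3121] → run G
t=20: vr[A=1024/423 E=3 F=4748288/1304105 G=8192/3121] → run A
t=21: vr[A=2048/423 E=3 F=4748288/1304105 G=8192/3121] → run G
t=22: vr[A=2048/423 E=3 F=4748288/1304105] → run E
t=23: vr[A=2048/423 E=4 F=4748288/1304105] → run F
t=24: vr[A=2048/423 E=4 F=6787072/1304105] → run E
t=25: vr[A=2048/423 E=5 F=6787072/1304105] → run A
t=26: vr[A=1024/141 E=5 F=6787072/1304105] → run E
t=27: vr[A=1024/141 F=6787072/1304105] → run F
t=28: vr[A=1024/141 F=8825856/1304105] → run F
t=29: vr[A=1024/141 F=2172928/260821] → run A
t=30: vr[A=4096/423 F=2172928/260821] → run F
t=31: vr[A=4096/423 F=12903424/1304105] → run A
t=32: vr[A=5120/423 F=12903424/1304105] → run F
t=33: vr[A=5120/423 F=14942208/1304105] → run F
t=34: vr[A=5120/423] → run A
t=35: (idle)
t=36: (idle)
t=37: (idle)
t=38: (idle)
t=39: (idle)
t=40: (idle)
t=41: (idle)

vruntime(F, start of tick 13) = 2709504/1304105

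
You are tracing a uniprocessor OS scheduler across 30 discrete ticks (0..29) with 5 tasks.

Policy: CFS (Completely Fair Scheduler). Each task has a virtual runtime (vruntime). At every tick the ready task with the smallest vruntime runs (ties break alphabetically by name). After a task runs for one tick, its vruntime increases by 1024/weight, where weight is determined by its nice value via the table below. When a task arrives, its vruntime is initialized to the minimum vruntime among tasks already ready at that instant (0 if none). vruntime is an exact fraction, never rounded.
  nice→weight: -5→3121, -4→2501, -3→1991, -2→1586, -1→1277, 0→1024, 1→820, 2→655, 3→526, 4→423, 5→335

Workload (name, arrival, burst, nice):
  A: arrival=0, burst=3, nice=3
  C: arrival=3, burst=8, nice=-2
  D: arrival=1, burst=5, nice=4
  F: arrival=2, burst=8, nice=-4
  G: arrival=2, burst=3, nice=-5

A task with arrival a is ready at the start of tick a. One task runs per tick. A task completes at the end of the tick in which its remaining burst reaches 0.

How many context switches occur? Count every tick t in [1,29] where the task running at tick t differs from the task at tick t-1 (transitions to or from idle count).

context switches = 20

t=0: vr[A=0] → run A
t=1: vr[A=512/263 D=512/263] → run A
t=2: vr[A=1024/263 D=512/263 F=512/263 G=512/263] → run D
t=3: vr[A=1024/263 C=512/263 D=485888/111249 F=512/263 G=512/263] → run C
t=4: vr[A=1024/263 C=540672/208559 D=485888/111249 F=512/263 G=512/263] → run F
t=5: vr[A=1024/263 C=540672/208559 D=485888/111249 F=1549824/657763 G=512/263] → run G
t=6: vr[A=1024/263 C=540672/208559 D=485888/111249 F=1549824/657763 G=1867264/820823] → run G
t=7: vr[A=1024/263 C=540672/208559 D=485888/111249 F=1549824/657763 G=2136576/820823] → run F
t=8: vr[A=1024/263 C=540672/208559 D=485888/111249 F=1819136/657763 G=2136576/820823] → run C
t=9: vr[A=1024/263 C=675328/208559 D=485888/111249 F=1819136/657763 G=2136576/820823] → run G
t=10: vr[A=1024/263 C=675328/208559 D=485888/111249 F=1819136/657763] → run F
t=11: vr[A=1024/263 C=675328/208559 D=485888/111249 F=2088448/657763] → run F
t=12: vr[A=1024/263 C=675328/208559 D=485888/111249 F=2357760/657763] → run C
t=13: vr[A=1024/263 C=809984/208559 D=485888/111249 F=2357760/657763] → run F
t=14: vr[A=1024/263 C=809984/208559 D=485888/111249 F=2627072/657763] → run C
t=15: vr[A=1024/263 C=944640/208559 D=485888/111249 F=2627072/657763] → run A
t=16: vr[C=944640/208559 D=485888/111249 F=2627072/657763] → run F
t=17: vr[C=944640/208559 D=485888/111249 F=2896384/657763] → run D
t=18: vr[C=944640/208559 D=755200/111249 F=2896384/657763] → run F
t=19: vr[C=944640/208559 D=755200/111249 F=3165696/657763] → run C
t=20: vr[C=1079296/208559 D=755200/111249 F=3165696/657763] → run F
t=21: vr[C=1079296/208559 D=755200/111249] → run C
t=22: vr[C=1213952/208559 D=755200/111249] → run C
t=23: vr[C=1348608/208559 D=755200/111249] → run C
t=24: vr[D=755200/111249] → run D
t=25: vr[D=341504/37083] → run D
t=26: vr[D=1293824/111249] → run D
t=27: (idle)
t=28: (idle)
t=29: (idle)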